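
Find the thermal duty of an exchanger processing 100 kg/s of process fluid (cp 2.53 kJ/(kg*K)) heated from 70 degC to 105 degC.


Q = m_dot * cp * delta_T
delta_T = 105 - 70 = 35 K
Q = 100 * 2.53 * 35
= 253 * 35
= 8855 kW

8855 kW


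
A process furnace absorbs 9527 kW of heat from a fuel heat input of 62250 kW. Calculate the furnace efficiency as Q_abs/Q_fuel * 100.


Furnace efficiency = Q_absorbed / Q_fuel * 100
= 9527 / 62250 * 100 = 15.30

15.30 %


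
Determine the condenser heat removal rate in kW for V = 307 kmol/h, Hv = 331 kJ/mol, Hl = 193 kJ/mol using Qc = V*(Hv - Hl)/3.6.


Qc = 307 * (331 - 193) / 3.6 = 307 * 138 / 3.6 = 11770

11770 kW


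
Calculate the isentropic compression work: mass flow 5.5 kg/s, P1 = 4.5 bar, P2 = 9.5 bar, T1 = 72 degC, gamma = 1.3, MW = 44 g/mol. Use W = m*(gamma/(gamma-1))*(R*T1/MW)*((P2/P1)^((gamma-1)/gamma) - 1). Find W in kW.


Isentropic work: W = m*(gamma/(gamma-1))*(R*T1/MW)*((P2/P1)^((gamma-1)/gamma) - 1)
T1 = 72 + 273.15 = 345.15 K
Pressure ratio = 9.5 / 4.5 = 2.11111
Exponent = (1.3 - 1)/1.3 = 0.230769
(P2/P1)^exp - 1 = 2.11111^0.230769 - 1 = 0.188193
W = 5.5 * 1.3 / 0.3 * 8.314 * 345.15 / 44 * 0.188193 = 292.5

292.5 kW


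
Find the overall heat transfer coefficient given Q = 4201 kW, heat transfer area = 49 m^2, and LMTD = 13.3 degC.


From Q = U*A*LMTD, U = Q / (A * LMTD)
U = 4201 / (49 * 13.3) = 4201 / 651.7 = 6.446

6.446 kW/(m^2*K)


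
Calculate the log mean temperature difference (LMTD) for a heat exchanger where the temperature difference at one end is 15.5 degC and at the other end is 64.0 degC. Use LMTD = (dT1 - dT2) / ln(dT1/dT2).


LMTD = (dT1 - dT2) / ln(dT1/dT2)
= (15.5 - 64.0) / ln(15.5 / 64.0) = -48.5 / -1.41804 = 34.20

34.20 degC


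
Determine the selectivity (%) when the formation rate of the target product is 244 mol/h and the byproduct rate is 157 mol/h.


Selectivity = desired / (desired + undesired) * 100
Total products = 244 + 157 = 401 mol/h
S = 244 / 401 * 100
= 0.6085 * 100
= 60.85 %

60.85 %


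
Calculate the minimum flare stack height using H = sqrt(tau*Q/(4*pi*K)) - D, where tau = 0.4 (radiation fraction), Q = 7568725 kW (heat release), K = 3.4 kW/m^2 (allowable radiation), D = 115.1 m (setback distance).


tau*Q/(4*pi*K) = 0.4 * 7568725 / (4 * pi * 3.4) = 70858.8
sqrt(70858.8) = 266.193
H = 266.193 - 115.1 = 151.1

151.1 m


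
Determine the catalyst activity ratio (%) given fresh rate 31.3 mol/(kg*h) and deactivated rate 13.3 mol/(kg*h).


Activity (%) = (rate_used / rate_fresh) * 100
rate_used = 13.3, rate_fresh = 31.3
= (13.3 / 31.3) * 100
= 0.4249 * 100 = 42.49

42.49 %


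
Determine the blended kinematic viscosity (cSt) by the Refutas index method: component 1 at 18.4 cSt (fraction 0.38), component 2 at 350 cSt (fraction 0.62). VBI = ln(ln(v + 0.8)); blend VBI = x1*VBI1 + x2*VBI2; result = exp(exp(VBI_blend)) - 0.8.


Refutas method: VBN_i = 14.534*ln(ln(visc_i + 0.8)) + 10.975, blended linearly by mass fraction; since VBN is linear in VBI_i = ln(ln(visc_i + 0.8)) and the fractions sum to 1, blend VBI directly: visc = exp(exp(VBI_blend)) - 0.8
VBI_1 = ln(ln(18.4 + 0.8)) = 1.08347
VBI_2 = ln(ln(350 + 0.8)) = 1.76819
VBI_blend = 0.38 * 1.08347 + 0.62 * 1.76819 = 1.508
visc_blend = exp(exp(1.508)) - 0.8 = 90.82

90.82 cSt


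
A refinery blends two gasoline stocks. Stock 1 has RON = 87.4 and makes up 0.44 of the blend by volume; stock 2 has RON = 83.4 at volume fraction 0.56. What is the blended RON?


Linear blending: RON_blend = sum(vi * RONi)
Contribution 1: 0.44 * 87.4 = 38.456
Contribution 2: 0.56 * 83.4 = 46.704
RON_blend = 38.456 + 46.704 = 85.16

85.16


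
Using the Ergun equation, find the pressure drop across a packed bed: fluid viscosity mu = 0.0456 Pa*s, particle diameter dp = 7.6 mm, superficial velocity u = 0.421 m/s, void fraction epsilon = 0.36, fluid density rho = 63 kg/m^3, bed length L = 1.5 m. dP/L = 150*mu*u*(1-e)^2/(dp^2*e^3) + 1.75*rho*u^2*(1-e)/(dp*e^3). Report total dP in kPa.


dp = 7.6 mm = 0.0076 m
Viscous term = 150*0.0456*0.421*(1-0.36)^2 / (0.0076^2*0.36^3) = 437687
Inertial term = 1.75*63*0.421^2*(1-0.36) / (0.0076*0.36^3) = 35269.7
dP/L = 437687 + 35269.7 = 472957 Pa/m
dP = 472957 * 1.5 / 1000 = 709.4 kPa

709.4 kPa


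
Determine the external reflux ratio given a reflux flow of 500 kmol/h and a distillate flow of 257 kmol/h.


Reflux ratio definition: R = L / D (liquid returned / distillate withdrawn)
L = 500 kmol/h, D = 257 kmol/h
R = 500 / 257 = 1.946

1.946


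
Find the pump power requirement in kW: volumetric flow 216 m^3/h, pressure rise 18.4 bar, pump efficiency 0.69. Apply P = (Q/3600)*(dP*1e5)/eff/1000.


Q = 216 / 3600 = 0.06 m^3/s
P = 0.06 * (18.4 * 1e5) / 0.69 / 1000 = 160.0

160.0 kW


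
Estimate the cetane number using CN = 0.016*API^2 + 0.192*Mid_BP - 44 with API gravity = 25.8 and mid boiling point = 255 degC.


CN = 0.016 * 25.8^2 + 0.192 * 255 - 44
CN = 10.65024 + 48.96 - 44 = 15.61024

15.61024


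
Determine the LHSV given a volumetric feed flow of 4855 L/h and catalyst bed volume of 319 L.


LHSV = volumetric feed rate / catalyst volume
= 4855 L/h / 319 L
= 15.22 h^-1

15.22 h^-1


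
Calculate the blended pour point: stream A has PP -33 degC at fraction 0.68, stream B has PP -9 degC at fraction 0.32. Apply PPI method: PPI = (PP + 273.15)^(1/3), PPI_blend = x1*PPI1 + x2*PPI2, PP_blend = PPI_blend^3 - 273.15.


PPI_1 = (-33 + 273.15)^(1/3) = 6.215759
PPI_2 = (-9 + 273.15)^(1/3) = 6.416283
PPI_blend = 0.68 * 6.215759 + 0.32 * 6.416283 = 6.279927
PP_blend = 6.279927^3 - 273.15 = 247.6645 - 273.15 = -25.49

-25.49 degC


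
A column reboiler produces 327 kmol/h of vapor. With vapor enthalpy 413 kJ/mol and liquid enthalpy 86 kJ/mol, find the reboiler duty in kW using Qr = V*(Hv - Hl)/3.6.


Qr = 327 * (413 - 86) / 3.6 = 327 * 327 / 3.6 = 29700

29700 kW


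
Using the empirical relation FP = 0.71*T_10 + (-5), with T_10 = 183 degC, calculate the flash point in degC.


FP = 0.71 * 183 + (-5) = 124.93

124.93 degC


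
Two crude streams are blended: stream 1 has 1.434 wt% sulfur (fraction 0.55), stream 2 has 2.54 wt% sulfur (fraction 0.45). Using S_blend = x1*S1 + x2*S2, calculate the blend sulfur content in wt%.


Linear sulfur blending: S_blend = x1*S1 + x2*S2
Contribution 1: 0.55 * 1.434 = 0.7887 wt%
Contribution 2: 0.45 * 2.54 = 1.143 wt%
S_blend = 0.7887 + 1.143 = 1.9317

1.9317 wt%


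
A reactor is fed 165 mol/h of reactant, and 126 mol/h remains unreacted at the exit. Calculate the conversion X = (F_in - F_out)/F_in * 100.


X = (F_in - F_out) / F_in * 100
Moles reacted = 165 - 126 = 39
X = 39 / 165 * 100
= 0.2364 * 100
= 23.64 %

23.64 %


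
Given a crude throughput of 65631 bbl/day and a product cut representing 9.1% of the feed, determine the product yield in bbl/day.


Crude throughput = 65631 bbl/day
Fraction yield = 9.1%
yield = throughput * fraction / 100
yield = 65631 * 9.1 / 100 = 5972.421

5972.421 bbl/day


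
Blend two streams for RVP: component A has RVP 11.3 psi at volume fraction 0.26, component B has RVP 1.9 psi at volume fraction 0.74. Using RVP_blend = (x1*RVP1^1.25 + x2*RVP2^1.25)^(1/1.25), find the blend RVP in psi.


Chevron index: RVP_blend = (sum xi*RVPi^1.25)^(1/1.25)
RVP^1.25 terms: 0.26 * 11.3^1.25 + 0.74 * 1.9^1.25 = 7.0374
RVP_blend = 7.0374^(1/1.25) = 4.764

4.764 psi


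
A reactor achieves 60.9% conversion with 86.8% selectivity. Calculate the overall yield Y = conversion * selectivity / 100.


Overall yield = conversion (%) * selectivity (%) / 100
Conversion = 60.9%, Selectivity = 86.8%
Y = 60.9 * 86.8 / 100
= 52.8612 %

52.8612 %


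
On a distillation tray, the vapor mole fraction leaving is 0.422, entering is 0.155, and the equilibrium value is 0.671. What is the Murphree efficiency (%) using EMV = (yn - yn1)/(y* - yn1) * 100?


Murphree vapor efficiency: EMV = (y_n - y_(n-1)) / (y*_n - y_(n-1)) * 100
EMV = (0.422 - 0.155) / (0.671 - 0.155) * 100 = 0.267 / 0.516 * 100 = 51.74

51.74 %


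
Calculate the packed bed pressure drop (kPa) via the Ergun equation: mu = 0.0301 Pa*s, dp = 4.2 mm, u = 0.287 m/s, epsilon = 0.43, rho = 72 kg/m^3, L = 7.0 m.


dp = 4.2 mm = 0.0042 m
Viscous term = 150*0.0301*0.287*(1-0.43)^2 / (0.0042^2*0.43^3) = 300183
Inertial term = 1.75*72*0.287^2*(1-0.43) / (0.0042*0.43^3) = 17715.5
dP/L = 300183 + 17715.5 = 317898 Pa/m
dP = 317898 * 7.0 / 1000 = 2225 kPa

2225 kPa


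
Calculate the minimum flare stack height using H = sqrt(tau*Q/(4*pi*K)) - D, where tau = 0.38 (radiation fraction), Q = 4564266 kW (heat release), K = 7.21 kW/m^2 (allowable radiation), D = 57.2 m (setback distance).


tau*Q/(4*pi*K) = 0.38 * 4564266 / (4 * pi * 7.21) = 19143
sqrt(19143) = 138.358
H = 138.358 - 57.2 = 81.16

81.16 m


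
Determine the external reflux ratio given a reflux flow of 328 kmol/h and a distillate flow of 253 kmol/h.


Reflux ratio definition: R = L / D (liquid returned / distillate withdrawn)
L = 328 kmol/h, D = 253 kmol/h
R = 328 / 253 = 1.296

1.296


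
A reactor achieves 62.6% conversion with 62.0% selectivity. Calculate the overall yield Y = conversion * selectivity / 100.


Overall yield = conversion (%) * selectivity (%) / 100
Conversion = 62.6%, Selectivity = 62.0%
Y = 62.6 * 62.0 / 100
= 38.812 %

38.812 %


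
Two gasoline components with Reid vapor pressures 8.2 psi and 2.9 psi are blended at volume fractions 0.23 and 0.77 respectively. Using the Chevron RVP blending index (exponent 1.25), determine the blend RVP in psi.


Chevron index: RVP_blend = (sum xi*RVPi^1.25)^(1/1.25)
RVP^1.25 terms: 0.23 * 8.2^1.25 + 0.77 * 2.9^1.25 = 6.10549
RVP_blend = 6.10549^(1/1.25) = 4.252

4.252 psi


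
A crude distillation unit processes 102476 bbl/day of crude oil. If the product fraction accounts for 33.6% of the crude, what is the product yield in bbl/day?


Crude throughput = 102476 bbl/day
Fraction yield = 33.6%
yield = throughput * fraction / 100
yield = 102476 * 33.6 / 100 = 34431.936

34431.936 bbl/day


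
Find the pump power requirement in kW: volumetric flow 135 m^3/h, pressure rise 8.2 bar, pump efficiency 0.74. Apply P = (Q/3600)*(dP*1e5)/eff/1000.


Q = 135 / 3600 = 0.0375 m^3/s
P = 0.0375 * (8.2 * 1e5) / 0.74 / 1000 = 41.55

41.55 kW


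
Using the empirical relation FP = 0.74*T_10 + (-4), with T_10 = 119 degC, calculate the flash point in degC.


FP = 0.74 * 119 + (-4) = 84.06

84.06 degC


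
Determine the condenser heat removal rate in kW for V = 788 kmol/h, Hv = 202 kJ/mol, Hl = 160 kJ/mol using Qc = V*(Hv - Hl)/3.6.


Qc = 788 * (202 - 160) / 3.6 = 788 * 42 / 3.6 = 9193

9193 kW


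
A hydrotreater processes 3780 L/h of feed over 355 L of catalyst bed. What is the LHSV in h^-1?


LHSV = volumetric feed rate / catalyst volume
= 3780 L/h / 355 L
= 10.65 h^-1

10.65 h^-1


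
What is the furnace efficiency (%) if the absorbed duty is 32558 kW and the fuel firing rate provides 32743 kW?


Furnace efficiency = Q_absorbed / Q_fuel * 100
= 32558 / 32743 * 100 = 99.43

99.43 %


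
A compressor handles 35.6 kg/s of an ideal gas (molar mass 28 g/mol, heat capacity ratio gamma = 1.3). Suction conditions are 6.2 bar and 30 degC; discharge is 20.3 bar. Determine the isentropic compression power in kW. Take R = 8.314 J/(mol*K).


Isentropic work: W = m*(gamma/(gamma-1))*(R*T1/MW)*((P2/P1)^((gamma-1)/gamma) - 1)
T1 = 30 + 273.15 = 303.15 K
Pressure ratio = 20.3 / 6.2 = 3.27419
Exponent = (1.3 - 1)/1.3 = 0.230769
(P2/P1)^exp - 1 = 3.27419^0.230769 - 1 = 0.314831
W = 35.6 * 1.3 / 0.3 * 8.314 * 303.15 / 28 * 0.314831 = 4372

4372 kW


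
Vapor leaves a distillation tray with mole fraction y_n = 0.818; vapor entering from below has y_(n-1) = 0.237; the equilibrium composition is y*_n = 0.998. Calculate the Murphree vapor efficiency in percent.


Murphree vapor efficiency: EMV = (y_n - y_(n-1)) / (y*_n - y_(n-1)) * 100
EMV = (0.818 - 0.237) / (0.998 - 0.237) * 100 = 0.581 / 0.761 * 100 = 76.35

76.35 %


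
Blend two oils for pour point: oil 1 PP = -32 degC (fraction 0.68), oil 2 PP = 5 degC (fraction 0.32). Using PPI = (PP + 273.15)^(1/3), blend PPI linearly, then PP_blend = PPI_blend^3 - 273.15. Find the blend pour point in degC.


PPI_1 = (-32 + 273.15)^(1/3) = 6.224375
PPI_2 = (5 + 273.15)^(1/3) = 6.527693
PPI_blend = 0.68 * 6.224375 + 0.32 * 6.527693 = 6.321437
PP_blend = 6.321437^3 - 273.15 = 252.6082 - 273.15 = -20.54

-20.54 degC


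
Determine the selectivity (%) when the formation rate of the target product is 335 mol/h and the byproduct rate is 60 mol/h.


Selectivity = desired / (desired + undesired) * 100
Total products = 335 + 60 = 395 mol/h
S = 335 / 395 * 100
= 0.8481 * 100
= 84.81 %

84.81 %


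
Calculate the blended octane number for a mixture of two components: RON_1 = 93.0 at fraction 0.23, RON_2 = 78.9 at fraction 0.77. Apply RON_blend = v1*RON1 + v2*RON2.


Linear blending: RON_blend = sum(vi * RONi)
Contribution 1: 0.23 * 93.0 = 21.39
Contribution 2: 0.77 * 78.9 = 60.753
RON_blend = 21.39 + 60.753 = 82.143

82.143


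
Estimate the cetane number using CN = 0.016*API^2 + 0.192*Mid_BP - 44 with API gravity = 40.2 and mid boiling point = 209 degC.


CN = 0.016 * 40.2^2 + 0.192 * 209 - 44
CN = 25.85664 + 40.128 - 44 = 21.98464

21.98464


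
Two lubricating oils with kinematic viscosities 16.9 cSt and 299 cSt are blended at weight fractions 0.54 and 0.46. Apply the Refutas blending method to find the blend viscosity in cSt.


Refutas method: VBN_i = 14.534*ln(ln(visc_i + 0.8)) + 10.975, blended linearly by mass fraction; since VBN is linear in VBI_i = ln(ln(visc_i + 0.8)) and the fractions sum to 1, blend VBI directly: visc = exp(exp(VBI_blend)) - 0.8
VBI_1 = ln(ln(16.9 + 0.8)) = 1.05555
VBI_2 = ln(ln(299 + 0.8)) = 1.74101
VBI_blend = 0.54 * 1.05555 + 0.46 * 1.74101 = 1.37086
visc_blend = exp(exp(1.37086)) - 0.8 = 50.55

50.55 cSt


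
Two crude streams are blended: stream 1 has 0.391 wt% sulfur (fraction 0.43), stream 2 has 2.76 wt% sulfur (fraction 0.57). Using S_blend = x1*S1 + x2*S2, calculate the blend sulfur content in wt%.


Linear sulfur blending: S_blend = x1*S1 + x2*S2
Contribution 1: 0.43 * 0.391 = 0.16813 wt%
Contribution 2: 0.57 * 2.76 = 1.5732 wt%
S_blend = 0.16813 + 1.5732 = 1.74133

1.74133 wt%


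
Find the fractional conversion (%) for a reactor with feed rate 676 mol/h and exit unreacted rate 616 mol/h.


X = (F_in - F_out) / F_in * 100
Moles reacted = 676 - 616 = 60
X = 60 / 676 * 100
= 0.08876 * 100
= 8.876 %

8.876 %


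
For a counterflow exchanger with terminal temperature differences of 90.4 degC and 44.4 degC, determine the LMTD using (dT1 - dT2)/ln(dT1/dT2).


LMTD = (dT1 - dT2) / ln(dT1/dT2)
= (90.4 - 44.4) / ln(90.4 / 44.4) = 46 / 0.711005 = 64.70

64.70 degC


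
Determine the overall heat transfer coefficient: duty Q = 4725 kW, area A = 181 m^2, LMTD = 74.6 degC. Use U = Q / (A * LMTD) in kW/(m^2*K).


From Q = U*A*LMTD, U = Q / (A * LMTD)
U = 4725 / (181 * 74.6) = 4725 / 13502.6 = 0.3499

0.3499 kW/(m^2*K)


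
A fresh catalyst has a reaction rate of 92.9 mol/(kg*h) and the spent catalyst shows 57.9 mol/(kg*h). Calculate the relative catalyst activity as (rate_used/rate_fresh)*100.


Activity (%) = (rate_used / rate_fresh) * 100
rate_used = 57.9, rate_fresh = 92.9
= (57.9 / 92.9) * 100
= 0.6233 * 100 = 62.33

62.33 %


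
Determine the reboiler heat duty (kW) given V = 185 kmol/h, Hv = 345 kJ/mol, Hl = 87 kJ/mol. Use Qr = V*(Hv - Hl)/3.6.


Qr = 185 * (345 - 87) / 3.6 = 185 * 258 / 3.6 = 13260

13260 kW


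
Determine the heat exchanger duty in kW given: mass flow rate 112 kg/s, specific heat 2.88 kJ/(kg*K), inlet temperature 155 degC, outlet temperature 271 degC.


Q = m_dot * cp * delta_T
delta_T = 271 - 155 = 116 K
Q = 112 * 2.88 * 116
= 322.56 * 116
= 37416.96 kW

37416.96 kW


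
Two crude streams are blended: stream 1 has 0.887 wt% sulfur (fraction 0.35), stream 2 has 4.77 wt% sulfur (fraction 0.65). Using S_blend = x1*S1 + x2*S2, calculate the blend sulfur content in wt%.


Linear sulfur blending: S_blend = x1*S1 + x2*S2
Contribution 1: 0.35 * 0.887 = 0.31045 wt%
Contribution 2: 0.65 * 4.77 = 3.1005 wt%
S_blend = 0.31045 + 3.1005 = 3.41095

3.41095 wt%


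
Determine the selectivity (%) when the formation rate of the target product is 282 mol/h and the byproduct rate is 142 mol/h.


Selectivity = desired / (desired + undesired) * 100
Total products = 282 + 142 = 424 mol/h
S = 282 / 424 * 100
= 0.6651 * 100
= 66.51 %

66.51 %


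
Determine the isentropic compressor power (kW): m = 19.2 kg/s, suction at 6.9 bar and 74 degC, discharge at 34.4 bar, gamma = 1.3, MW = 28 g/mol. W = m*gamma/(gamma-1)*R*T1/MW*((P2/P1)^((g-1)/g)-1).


Isentropic work: W = m*(gamma/(gamma-1))*(R*T1/MW)*((P2/P1)^((gamma-1)/gamma) - 1)
T1 = 74 + 273.15 = 347.15 K
Pressure ratio = 34.4 / 6.9 = 4.98551
Exponent = (1.3 - 1)/1.3 = 0.230769
(P2/P1)^exp - 1 = 4.98551^0.230769 - 1 = 0.448804
W = 19.2 * 1.3 / 0.3 * 8.314 * 347.15 / 28 * 0.448804 = 3849

3849 kW


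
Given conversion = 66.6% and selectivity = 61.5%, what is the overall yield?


Overall yield = conversion (%) * selectivity (%) / 100
Conversion = 66.6%, Selectivity = 61.5%
Y = 66.6 * 61.5 / 100
= 40.959 %

40.959 %


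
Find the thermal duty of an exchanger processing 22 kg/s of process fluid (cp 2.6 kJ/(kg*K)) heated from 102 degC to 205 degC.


Q = m_dot * cp * delta_T
delta_T = 205 - 102 = 103 K
Q = 22 * 2.6 * 103
= 57.2 * 103
= 5891.6 kW

5891.6 kW


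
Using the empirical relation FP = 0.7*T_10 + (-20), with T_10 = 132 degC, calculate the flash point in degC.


FP = 0.7 * 132 + (-20) = 72.4

72.4 degC


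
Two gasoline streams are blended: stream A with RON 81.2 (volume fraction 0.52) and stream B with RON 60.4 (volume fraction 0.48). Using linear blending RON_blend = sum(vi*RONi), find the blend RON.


Linear blending: RON_blend = sum(vi * RONi)
Contribution 1: 0.52 * 81.2 = 42.224
Contribution 2: 0.48 * 60.4 = 28.992
RON_blend = 42.224 + 28.992 = 71.216

71.216


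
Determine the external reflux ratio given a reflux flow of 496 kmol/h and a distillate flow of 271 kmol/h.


Reflux ratio definition: R = L / D (liquid returned / distillate withdrawn)
L = 496 kmol/h, D = 271 kmol/h
R = 496 / 271 = 1.830

1.830


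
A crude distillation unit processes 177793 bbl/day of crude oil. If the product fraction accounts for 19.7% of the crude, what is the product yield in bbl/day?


Crude throughput = 177793 bbl/day
Fraction yield = 19.7%
yield = throughput * fraction / 100
yield = 177793 * 19.7 / 100 = 35025.221

35025.221 bbl/day


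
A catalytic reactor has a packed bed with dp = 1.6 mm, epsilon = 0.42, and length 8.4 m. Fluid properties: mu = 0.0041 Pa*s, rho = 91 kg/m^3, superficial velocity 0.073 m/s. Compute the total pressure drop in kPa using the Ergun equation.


dp = 1.6 mm = 0.0016 m
Viscous term = 150*0.0041*0.073*(1-0.42)^2 / (0.0016^2*0.42^3) = 79628.1
Inertial term = 1.75*91*0.073^2*(1-0.42) / (0.0016*0.42^3) = 4152.27
dP/L = 79628.1 + 4152.27 = 83780.4 Pa/m
dP = 83780.4 * 8.4 / 1000 = 703.8 kPa

703.8 kPa


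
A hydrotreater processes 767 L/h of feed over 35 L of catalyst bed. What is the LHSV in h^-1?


LHSV = volumetric feed rate / catalyst volume
= 767 L/h / 35 L
= 21.91 h^-1

21.91 h^-1


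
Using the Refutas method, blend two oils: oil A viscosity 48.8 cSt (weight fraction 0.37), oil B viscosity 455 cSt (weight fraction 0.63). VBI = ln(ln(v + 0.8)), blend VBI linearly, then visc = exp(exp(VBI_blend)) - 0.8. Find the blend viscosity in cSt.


Refutas method: VBN_i = 14.534*ln(ln(visc_i + 0.8)) + 10.975, blended linearly by mass fraction; since VBN is linear in VBI_i = ln(ln(visc_i + 0.8)) and the fractions sum to 1, blend VBI directly: visc = exp(exp(VBI_blend)) - 0.8
VBI_1 = ln(ln(48.8 + 0.8)) = 1.362
VBI_2 = ln(ln(455 + 0.8)) = 1.8119
VBI_blend = 0.37 * 1.362 + 0.63 * 1.8119 = 1.64544
visc_blend = exp(exp(1.64544)) - 0.8 = 177.5

177.5 cSt


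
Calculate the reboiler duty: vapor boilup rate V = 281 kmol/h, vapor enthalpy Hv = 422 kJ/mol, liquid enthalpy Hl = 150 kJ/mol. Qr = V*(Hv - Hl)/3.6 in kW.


Qr = 281 * (422 - 150) / 3.6 = 281 * 272 / 3.6 = 21230

21230 kW


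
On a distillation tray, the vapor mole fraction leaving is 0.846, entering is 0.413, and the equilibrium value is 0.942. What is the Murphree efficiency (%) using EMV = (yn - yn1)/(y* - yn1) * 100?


Murphree vapor efficiency: EMV = (y_n - y_(n-1)) / (y*_n - y_(n-1)) * 100
EMV = (0.846 - 0.413) / (0.942 - 0.413) * 100 = 0.433 / 0.529 * 100 = 81.85

81.85 %


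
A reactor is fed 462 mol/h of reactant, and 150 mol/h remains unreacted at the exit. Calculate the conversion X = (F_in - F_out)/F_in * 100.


X = (F_in - F_out) / F_in * 100
Moles reacted = 462 - 150 = 312
X = 312 / 462 * 100
= 0.6753 * 100
= 67.53 %

67.53 %


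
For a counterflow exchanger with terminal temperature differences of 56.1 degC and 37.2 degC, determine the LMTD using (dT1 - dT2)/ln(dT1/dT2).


LMTD = (dT1 - dT2) / ln(dT1/dT2)
= (56.1 - 37.2) / ln(56.1 / 37.2) = 18.9 / 0.410827 = 46.00

46.00 degC


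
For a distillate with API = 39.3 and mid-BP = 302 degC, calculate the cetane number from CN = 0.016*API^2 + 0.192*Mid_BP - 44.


CN = 0.016 * 39.3^2 + 0.192 * 302 - 44
CN = 24.71184 + 57.984 - 44 = 38.69584

38.69584


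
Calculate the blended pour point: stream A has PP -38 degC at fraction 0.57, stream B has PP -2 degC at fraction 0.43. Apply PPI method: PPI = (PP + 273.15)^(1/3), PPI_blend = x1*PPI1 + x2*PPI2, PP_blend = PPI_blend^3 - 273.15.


PPI_1 = (-38 + 273.15)^(1/3) = 6.172318
PPI_2 = (-2 + 273.15)^(1/3) = 6.472467
PPI_blend = 0.57 * 6.172318 + 0.43 * 6.472467 = 6.301382
PP_blend = 6.301382^3 - 273.15 = 250.2116 - 273.15 = -22.94

-22.94 degC


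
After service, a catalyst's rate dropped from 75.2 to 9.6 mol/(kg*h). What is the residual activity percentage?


Activity (%) = (rate_used / rate_fresh) * 100
rate_used = 9.6, rate_fresh = 75.2
= (9.6 / 75.2) * 100
= 0.1277 * 100 = 12.77

12.77 %


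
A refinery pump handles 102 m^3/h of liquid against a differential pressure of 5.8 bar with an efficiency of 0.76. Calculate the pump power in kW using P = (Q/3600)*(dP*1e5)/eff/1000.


Q = 102 / 3600 = 0.0283333 m^3/s
P = 0.0283333 * (5.8 * 1e5) / 0.76 / 1000 = 21.62

21.62 kW


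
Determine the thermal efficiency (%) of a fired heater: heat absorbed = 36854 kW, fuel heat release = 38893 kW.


Furnace efficiency = Q_absorbed / Q_fuel * 100
= 36854 / 38893 * 100 = 94.76

94.76 %


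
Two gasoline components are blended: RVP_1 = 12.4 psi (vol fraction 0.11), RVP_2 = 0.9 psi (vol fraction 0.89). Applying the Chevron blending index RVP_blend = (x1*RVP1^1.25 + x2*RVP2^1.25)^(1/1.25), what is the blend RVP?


Chevron index: RVP_blend = (sum xi*RVPi^1.25)^(1/1.25)
RVP^1.25 terms: 0.11 * 12.4^1.25 + 0.89 * 0.9^1.25 = 3.33976
RVP_blend = 3.33976^(1/1.25) = 2.624

2.624 psi


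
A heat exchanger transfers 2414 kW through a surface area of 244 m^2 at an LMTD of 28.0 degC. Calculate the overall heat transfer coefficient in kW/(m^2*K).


From Q = U*A*LMTD, U = Q / (A * LMTD)
U = 2414 / (244 * 28.0) = 2414 / 6832 = 0.3533

0.3533 kW/(m^2*K)


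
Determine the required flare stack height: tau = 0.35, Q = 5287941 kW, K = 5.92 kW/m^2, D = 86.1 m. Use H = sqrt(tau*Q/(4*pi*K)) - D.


tau*Q/(4*pi*K) = 0.35 * 5287941 / (4 * pi * 5.92) = 24878.4
sqrt(24878.4) = 157.729
H = 157.729 - 86.1 = 71.63

71.63 m


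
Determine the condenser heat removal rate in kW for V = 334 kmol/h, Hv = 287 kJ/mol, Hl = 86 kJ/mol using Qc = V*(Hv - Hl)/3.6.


Qc = 334 * (287 - 86) / 3.6 = 334 * 201 / 3.6 = 18650

18650 kW


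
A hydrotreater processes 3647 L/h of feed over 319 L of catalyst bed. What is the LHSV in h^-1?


LHSV = volumetric feed rate / catalyst volume
= 3647 L/h / 319 L
= 11.43 h^-1

11.43 h^-1


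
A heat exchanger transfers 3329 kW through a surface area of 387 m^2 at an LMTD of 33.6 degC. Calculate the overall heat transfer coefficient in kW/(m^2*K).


From Q = U*A*LMTD, U = Q / (A * LMTD)
U = 3329 / (387 * 33.6) = 3329 / 13003.2 = 0.2560

0.2560 kW/(m^2*K)


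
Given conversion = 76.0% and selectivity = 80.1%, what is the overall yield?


Overall yield = conversion (%) * selectivity (%) / 100
Conversion = 76.0%, Selectivity = 80.1%
Y = 76.0 * 80.1 / 100
= 60.876 %

60.876 %


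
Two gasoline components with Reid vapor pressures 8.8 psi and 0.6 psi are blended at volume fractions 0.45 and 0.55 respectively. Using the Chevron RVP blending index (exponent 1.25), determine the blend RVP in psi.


Chevron index: RVP_blend = (sum xi*RVPi^1.25)^(1/1.25)
RVP^1.25 terms: 0.45 * 8.8^1.25 + 0.55 * 0.6^1.25 = 7.11093
RVP_blend = 7.11093^(1/1.25) = 4.803

4.803 psi


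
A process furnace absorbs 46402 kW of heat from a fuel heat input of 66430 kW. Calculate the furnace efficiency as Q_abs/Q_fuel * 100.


Furnace efficiency = Q_absorbed / Q_fuel * 100
= 46402 / 66430 * 100 = 69.85

69.85 %


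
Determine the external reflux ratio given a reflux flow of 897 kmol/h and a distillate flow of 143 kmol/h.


Reflux ratio definition: R = L / D (liquid returned / distillate withdrawn)
L = 897 kmol/h, D = 143 kmol/h
R = 897 / 143 = 6.273

6.273


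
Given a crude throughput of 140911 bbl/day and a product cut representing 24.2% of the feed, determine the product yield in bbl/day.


Crude throughput = 140911 bbl/day
Fraction yield = 24.2%
yield = throughput * fraction / 100
yield = 140911 * 24.2 / 100 = 34100.462

34100.462 bbl/day


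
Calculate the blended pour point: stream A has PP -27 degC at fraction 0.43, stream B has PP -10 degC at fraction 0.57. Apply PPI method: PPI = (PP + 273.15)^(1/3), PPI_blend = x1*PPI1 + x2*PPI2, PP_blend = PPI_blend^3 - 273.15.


PPI_1 = (-27 + 273.15)^(1/3) = 6.2671
PPI_2 = (-10 + 273.15)^(1/3) = 6.408176
PPI_blend = 0.43 * 6.2671 + 0.57 * 6.408176 = 6.347513
PP_blend = 6.347513^3 - 273.15 = 255.7471 - 273.15 = -17.4

-17.4 degC


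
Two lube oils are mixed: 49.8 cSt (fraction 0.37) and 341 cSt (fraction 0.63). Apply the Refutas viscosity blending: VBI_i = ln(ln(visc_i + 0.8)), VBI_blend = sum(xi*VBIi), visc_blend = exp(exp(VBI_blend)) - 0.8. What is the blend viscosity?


Refutas method: VBN_i = 14.534*ln(ln(visc_i + 0.8)) + 10.975, blended linearly by mass fraction; since VBN is linear in VBI_i = ln(ln(visc_i + 0.8)) and the fractions sum to 1, blend VBI directly: visc = exp(exp(VBI_blend)) - 0.8
VBI_1 = ln(ln(49.8 + 0.8)) = 1.3671
VBI_2 = ln(ln(341 + 0.8)) = 1.76374
VBI_blend = 0.37 * 1.3671 + 0.63 * 1.76374 = 1.61698
visc_blend = exp(exp(1.61698)) - 0.8 = 153.3

153.3 cSt


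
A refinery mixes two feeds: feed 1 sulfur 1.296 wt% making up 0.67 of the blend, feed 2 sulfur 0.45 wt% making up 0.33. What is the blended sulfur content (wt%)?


Linear sulfur blending: S_blend = x1*S1 + x2*S2
Contribution 1: 0.67 * 1.296 = 0.86832 wt%
Contribution 2: 0.33 * 0.45 = 0.1485 wt%
S_blend = 0.86832 + 0.1485 = 1.01682

1.01682 wt%


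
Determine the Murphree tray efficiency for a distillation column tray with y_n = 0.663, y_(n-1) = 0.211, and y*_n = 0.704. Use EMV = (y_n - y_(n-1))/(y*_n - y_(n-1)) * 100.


Murphree vapor efficiency: EMV = (y_n - y_(n-1)) / (y*_n - y_(n-1)) * 100
EMV = (0.663 - 0.211) / (0.704 - 0.211) * 100 = 0.452 / 0.493 * 100 = 91.68

91.68 %


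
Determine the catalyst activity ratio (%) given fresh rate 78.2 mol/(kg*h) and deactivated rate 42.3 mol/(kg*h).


Activity (%) = (rate_used / rate_fresh) * 100
rate_used = 42.3, rate_fresh = 78.2
= (42.3 / 78.2) * 100
= 0.5409 * 100 = 54.09

54.09 %


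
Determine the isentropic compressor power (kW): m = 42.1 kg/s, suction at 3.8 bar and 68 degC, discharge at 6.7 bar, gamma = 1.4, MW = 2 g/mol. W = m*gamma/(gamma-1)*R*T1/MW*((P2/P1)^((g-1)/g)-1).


Isentropic work: W = m*(gamma/(gamma-1))*(R*T1/MW)*((P2/P1)^((gamma-1)/gamma) - 1)
T1 = 68 + 273.15 = 341.15 K
Pressure ratio = 6.7 / 3.8 = 1.76316
Exponent = (1.4 - 1)/1.4 = 0.285714
(P2/P1)^exp - 1 = 1.76316^0.285714 - 1 = 0.175896
W = 42.1 * 1.4 / 0.4 * 8.314 * 341.15 / 2 * 0.175896 = 36760

36760 kW


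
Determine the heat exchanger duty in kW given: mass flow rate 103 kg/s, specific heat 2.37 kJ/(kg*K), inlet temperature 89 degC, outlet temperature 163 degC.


Q = m_dot * cp * delta_T
delta_T = 163 - 89 = 74 K
Q = 103 * 2.37 * 74
= 244.11 * 74
= 18064.14 kW

18064.14 kW


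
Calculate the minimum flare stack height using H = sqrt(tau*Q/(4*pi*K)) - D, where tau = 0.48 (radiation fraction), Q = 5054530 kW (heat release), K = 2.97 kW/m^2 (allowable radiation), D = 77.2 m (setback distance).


tau*Q/(4*pi*K) = 0.48 * 5054530 / (4 * pi * 2.97) = 65006.3
sqrt(65006.3) = 254.963
H = 254.963 - 77.2 = 177.8

177.8 m


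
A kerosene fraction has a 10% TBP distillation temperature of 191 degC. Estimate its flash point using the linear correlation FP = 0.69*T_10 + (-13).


FP = 0.69 * 191 + (-13) = 118.79

118.79 degC


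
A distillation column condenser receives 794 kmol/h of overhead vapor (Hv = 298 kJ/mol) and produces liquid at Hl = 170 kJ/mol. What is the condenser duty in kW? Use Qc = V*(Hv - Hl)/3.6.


Qc = 794 * (298 - 170) / 3.6 = 794 * 128 / 3.6 = 28230

28230 kW


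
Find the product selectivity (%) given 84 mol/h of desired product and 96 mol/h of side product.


Selectivity = desired / (desired + undesired) * 100
Total products = 84 + 96 = 180 mol/h
S = 84 / 180 * 100
= 0.4667 * 100
= 46.67 %

46.67 %


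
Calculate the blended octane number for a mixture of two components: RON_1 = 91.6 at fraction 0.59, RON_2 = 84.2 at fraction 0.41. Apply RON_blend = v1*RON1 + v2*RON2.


Linear blending: RON_blend = sum(vi * RONi)
Contribution 1: 0.59 * 91.6 = 54.044
Contribution 2: 0.41 * 84.2 = 34.522
RON_blend = 54.044 + 34.522 = 88.566

88.566


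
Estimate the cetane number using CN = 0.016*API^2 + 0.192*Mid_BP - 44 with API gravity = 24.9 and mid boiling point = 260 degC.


CN = 0.016 * 24.9^2 + 0.192 * 260 - 44
CN = 9.92016 + 49.92 - 44 = 15.84016

15.84016


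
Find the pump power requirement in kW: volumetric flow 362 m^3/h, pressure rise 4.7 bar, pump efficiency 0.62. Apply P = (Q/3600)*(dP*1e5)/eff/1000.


Q = 362 / 3600 = 0.100556 m^3/s
P = 0.100556 * (4.7 * 1e5) / 0.62 / 1000 = 76.23

76.23 kW


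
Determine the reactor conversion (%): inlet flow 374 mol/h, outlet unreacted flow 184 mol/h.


X = (F_in - F_out) / F_in * 100
Moles reacted = 374 - 184 = 190
X = 190 / 374 * 100
= 0.5080 * 100
= 50.80 %

50.80 %


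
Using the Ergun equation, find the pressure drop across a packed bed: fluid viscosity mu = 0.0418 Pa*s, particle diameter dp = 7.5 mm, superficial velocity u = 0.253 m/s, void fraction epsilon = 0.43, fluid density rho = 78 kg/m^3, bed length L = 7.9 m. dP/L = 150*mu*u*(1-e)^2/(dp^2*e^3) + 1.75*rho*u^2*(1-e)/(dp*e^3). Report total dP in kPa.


dp = 7.5 mm = 0.0075 m
Viscous term = 150*0.0418*0.253*(1-0.43)^2 / (0.0075^2*0.43^3) = 115242
Inertial term = 1.75*78*0.253^2*(1-0.43) / (0.0075*0.43^3) = 8351.84
dP/L = 115242 + 8351.84 = 123594 Pa/m
dP = 123594 * 7.9 / 1000 = 976.4 kPa

976.4 kPa


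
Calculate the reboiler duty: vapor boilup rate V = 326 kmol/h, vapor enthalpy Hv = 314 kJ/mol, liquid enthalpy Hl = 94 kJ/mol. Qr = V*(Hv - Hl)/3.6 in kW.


Qr = 326 * (314 - 94) / 3.6 = 326 * 220 / 3.6 = 19920

19920 kW


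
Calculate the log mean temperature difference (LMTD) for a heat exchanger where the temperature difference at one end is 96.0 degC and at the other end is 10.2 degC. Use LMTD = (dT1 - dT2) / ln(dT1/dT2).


LMTD = (dT1 - dT2) / ln(dT1/dT2)
= (96.0 - 10.2) / ln(96.0 / 10.2) = 85.8 / 2.24196 = 38.27

38.27 degC


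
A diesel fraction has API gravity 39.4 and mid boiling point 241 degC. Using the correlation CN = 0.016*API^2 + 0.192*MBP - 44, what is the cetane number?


CN = 0.016 * 39.4^2 + 0.192 * 241 - 44
CN = 24.83776 + 46.272 - 44 = 27.10976

27.10976


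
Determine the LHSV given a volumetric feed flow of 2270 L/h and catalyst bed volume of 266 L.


LHSV = volumetric feed rate / catalyst volume
= 2270 L/h / 266 L
= 8.534 h^-1

8.534 h^-1


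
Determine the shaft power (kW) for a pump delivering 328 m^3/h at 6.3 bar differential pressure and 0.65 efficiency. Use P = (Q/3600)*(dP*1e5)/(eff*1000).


Q = 328 / 3600 = 0.0911111 m^3/s
P = 0.0911111 * (6.3 * 1e5) / 0.65 / 1000 = 88.31

88.31 kW


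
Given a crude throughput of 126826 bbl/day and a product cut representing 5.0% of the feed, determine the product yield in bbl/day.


Crude throughput = 126826 bbl/day
Fraction yield = 5.0%
yield = throughput * fraction / 100
yield = 126826 * 5.0 / 100 = 6341.3

6341.3 bbl/day


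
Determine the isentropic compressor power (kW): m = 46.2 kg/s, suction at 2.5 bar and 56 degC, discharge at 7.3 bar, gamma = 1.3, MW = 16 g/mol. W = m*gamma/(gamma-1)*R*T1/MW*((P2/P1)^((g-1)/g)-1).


Isentropic work: W = m*(gamma/(gamma-1))*(R*T1/MW)*((P2/P1)^((gamma-1)/gamma) - 1)
T1 = 56 + 273.15 = 329.15 K
Pressure ratio = 7.3 / 2.5 = 2.92
Exponent = (1.3 - 1)/1.3 = 0.230769
(P2/P1)^exp - 1 = 2.92^0.230769 - 1 = 0.280548
W = 46.2 * 1.3 / 0.3 * 8.314 * 329.15 / 16 * 0.280548 = 9606

9606 kW


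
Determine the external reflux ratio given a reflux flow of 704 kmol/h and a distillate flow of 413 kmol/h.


Reflux ratio definition: R = L / D (liquid returned / distillate withdrawn)
L = 704 kmol/h, D = 413 kmol/h
R = 704 / 413 = 1.705

1.705


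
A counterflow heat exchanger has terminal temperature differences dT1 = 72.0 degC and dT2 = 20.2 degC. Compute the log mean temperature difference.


LMTD = (dT1 - dT2) / ln(dT1/dT2)
= (72.0 - 20.2) / ln(72.0 / 20.2) = 51.8 / 1.27098 = 40.76

40.76 degC


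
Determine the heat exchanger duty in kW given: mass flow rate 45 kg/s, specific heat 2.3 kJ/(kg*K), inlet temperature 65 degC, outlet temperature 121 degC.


Q = m_dot * cp * delta_T
delta_T = 121 - 65 = 56 K
Q = 45 * 2.3 * 56
= 103.5 * 56
= 5796 kW

5796 kW


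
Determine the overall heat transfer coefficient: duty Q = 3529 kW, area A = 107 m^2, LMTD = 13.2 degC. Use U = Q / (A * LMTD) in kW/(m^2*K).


From Q = U*A*LMTD, U = Q / (A * LMTD)
U = 3529 / (107 * 13.2) = 3529 / 1412.4 = 2.499

2.499 kW/(m^2*K)


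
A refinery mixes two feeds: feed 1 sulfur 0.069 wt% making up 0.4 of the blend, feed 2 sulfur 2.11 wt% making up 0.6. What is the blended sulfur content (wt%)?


Linear sulfur blending: S_blend = x1*S1 + x2*S2
Contribution 1: 0.4 * 0.069 = 0.0276 wt%
Contribution 2: 0.6 * 2.11 = 1.266 wt%
S_blend = 0.0276 + 1.266 = 1.2936

1.2936 wt%


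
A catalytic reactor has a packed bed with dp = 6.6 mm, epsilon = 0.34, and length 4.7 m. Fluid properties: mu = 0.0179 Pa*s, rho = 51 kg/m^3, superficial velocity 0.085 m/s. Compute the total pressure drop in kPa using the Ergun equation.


dp = 6.6 mm = 0.0066 m
Viscous term = 150*0.0179*0.085*(1-0.34)^2 / (0.0066^2*0.34^3) = 58066.6
Inertial term = 1.75*51*0.085^2*(1-0.34) / (0.0066*0.34^3) = 1640.62
dP/L = 58066.6 + 1640.62 = 59707.2 Pa/m
dP = 59707.2 * 4.7 / 1000 = 280.6 kPa

280.6 kPa


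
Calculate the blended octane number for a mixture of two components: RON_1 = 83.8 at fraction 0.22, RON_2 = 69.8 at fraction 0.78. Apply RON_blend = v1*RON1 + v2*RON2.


Linear blending: RON_blend = sum(vi * RONi)
Contribution 1: 0.22 * 83.8 = 18.436
Contribution 2: 0.78 * 69.8 = 54.444
RON_blend = 18.436 + 54.444 = 72.88

72.88


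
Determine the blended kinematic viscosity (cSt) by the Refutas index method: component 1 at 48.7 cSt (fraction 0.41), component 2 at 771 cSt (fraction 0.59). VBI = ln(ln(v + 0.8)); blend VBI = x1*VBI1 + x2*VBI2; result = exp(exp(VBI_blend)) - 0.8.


Refutas method: VBN_i = 14.534*ln(ln(visc_i + 0.8)) + 10.975, blended linearly by mass fraction; since VBN is linear in VBI_i = ln(ln(visc_i + 0.8)) and the fractions sum to 1, blend VBI directly: visc = exp(exp(VBI_blend)) - 0.8
VBI_1 = ln(ln(48.7 + 0.8)) = 1.36148
VBI_2 = ln(ln(771 + 0.8)) = 1.89443
VBI_blend = 0.41 * 1.36148 + 0.59 * 1.89443 = 1.67592
visc_blend = exp(exp(1.67592)) - 0.8 = 208.5

208.5 cSt


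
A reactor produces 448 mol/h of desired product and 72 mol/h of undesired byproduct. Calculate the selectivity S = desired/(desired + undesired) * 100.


Selectivity = desired / (desired + undesired) * 100
Total products = 448 + 72 = 520 mol/h
S = 448 / 520 * 100
= 0.8615 * 100
= 86.15 %

86.15 %


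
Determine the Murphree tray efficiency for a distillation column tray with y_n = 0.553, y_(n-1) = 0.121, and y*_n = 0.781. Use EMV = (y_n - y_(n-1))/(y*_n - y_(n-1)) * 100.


Murphree vapor efficiency: EMV = (y_n - y_(n-1)) / (y*_n - y_(n-1)) * 100
EMV = (0.553 - 0.121) / (0.781 - 0.121) * 100 = 0.432 / 0.66 * 100 = 65.45

65.45 %


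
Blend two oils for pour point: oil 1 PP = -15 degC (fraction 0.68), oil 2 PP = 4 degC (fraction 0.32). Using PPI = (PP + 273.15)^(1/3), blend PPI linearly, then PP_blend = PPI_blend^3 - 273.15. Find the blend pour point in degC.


PPI_1 = (-15 + 273.15)^(1/3) = 6.36733
PPI_2 = (4 + 273.15)^(1/3) = 6.51986
PPI_blend = 0.68 * 6.36733 + 0.32 * 6.51986 = 6.41614
PP_blend = 6.41614^3 - 273.15 = 264.1323 - 273.15 = -9.02

-9.02 degC


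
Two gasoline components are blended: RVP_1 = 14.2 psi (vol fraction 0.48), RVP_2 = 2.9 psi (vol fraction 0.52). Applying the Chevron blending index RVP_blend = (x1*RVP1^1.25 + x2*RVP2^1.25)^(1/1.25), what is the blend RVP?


Chevron index: RVP_blend = (sum xi*RVPi^1.25)^(1/1.25)
RVP^1.25 terms: 0.48 * 14.2^1.25 + 0.52 * 2.9^1.25 = 15.1992
RVP_blend = 15.1992^(1/1.25) = 8.820

8.820 psi


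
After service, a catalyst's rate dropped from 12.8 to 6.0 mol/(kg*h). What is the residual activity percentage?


Activity (%) = (rate_used / rate_fresh) * 100
rate_used = 6.0, rate_fresh = 12.8
= (6.0 / 12.8) * 100
= 0.4688 * 100 = 46.88

46.88 %


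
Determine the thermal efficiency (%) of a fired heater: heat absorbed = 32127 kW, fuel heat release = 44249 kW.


Furnace efficiency = Q_absorbed / Q_fuel * 100
= 32127 / 44249 * 100 = 72.61

72.61 %


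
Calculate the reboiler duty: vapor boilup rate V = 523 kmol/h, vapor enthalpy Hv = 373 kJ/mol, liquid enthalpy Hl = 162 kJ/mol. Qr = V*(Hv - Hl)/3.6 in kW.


Qr = 523 * (373 - 162) / 3.6 = 523 * 211 / 3.6 = 30650

30650 kW


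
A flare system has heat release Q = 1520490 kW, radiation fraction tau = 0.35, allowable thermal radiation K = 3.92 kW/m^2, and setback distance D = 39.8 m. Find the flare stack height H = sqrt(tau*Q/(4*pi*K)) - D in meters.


tau*Q/(4*pi*K) = 0.35 * 1520490 / (4 * pi * 3.92) = 10803.3
sqrt(10803.3) = 103.939
H = 103.939 - 39.8 = 64.14

64.14 m


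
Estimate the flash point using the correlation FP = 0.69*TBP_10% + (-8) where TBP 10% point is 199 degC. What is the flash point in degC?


FP = 0.69 * 199 + (-8) = 129.31

129.31 degC


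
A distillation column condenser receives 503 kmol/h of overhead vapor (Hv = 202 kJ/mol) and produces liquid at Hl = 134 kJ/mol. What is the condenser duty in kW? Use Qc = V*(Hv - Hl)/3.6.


Qc = 503 * (202 - 134) / 3.6 = 503 * 68 / 3.6 = 9501

9501 kW


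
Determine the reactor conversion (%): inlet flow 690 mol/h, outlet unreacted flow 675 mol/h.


X = (F_in - F_out) / F_in * 100
Moles reacted = 690 - 675 = 15
X = 15 / 690 * 100
= 0.02174 * 100
= 2.174 %

2.174 %


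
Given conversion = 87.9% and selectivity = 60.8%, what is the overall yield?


Overall yield = conversion (%) * selectivity (%) / 100
Conversion = 87.9%, Selectivity = 60.8%
Y = 87.9 * 60.8 / 100
= 53.4432 %

53.4432 %


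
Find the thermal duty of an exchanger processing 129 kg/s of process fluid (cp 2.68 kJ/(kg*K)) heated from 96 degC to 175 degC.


Q = m_dot * cp * delta_T
delta_T = 175 - 96 = 79 K
Q = 129 * 2.68 * 79
= 345.72 * 79
= 27311.88 kW

27311.88 kW


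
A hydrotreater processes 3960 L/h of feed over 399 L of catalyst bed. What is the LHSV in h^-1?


LHSV = volumetric feed rate / catalyst volume
= 3960 L/h / 399 L
= 9.925 h^-1

9.925 h^-1
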